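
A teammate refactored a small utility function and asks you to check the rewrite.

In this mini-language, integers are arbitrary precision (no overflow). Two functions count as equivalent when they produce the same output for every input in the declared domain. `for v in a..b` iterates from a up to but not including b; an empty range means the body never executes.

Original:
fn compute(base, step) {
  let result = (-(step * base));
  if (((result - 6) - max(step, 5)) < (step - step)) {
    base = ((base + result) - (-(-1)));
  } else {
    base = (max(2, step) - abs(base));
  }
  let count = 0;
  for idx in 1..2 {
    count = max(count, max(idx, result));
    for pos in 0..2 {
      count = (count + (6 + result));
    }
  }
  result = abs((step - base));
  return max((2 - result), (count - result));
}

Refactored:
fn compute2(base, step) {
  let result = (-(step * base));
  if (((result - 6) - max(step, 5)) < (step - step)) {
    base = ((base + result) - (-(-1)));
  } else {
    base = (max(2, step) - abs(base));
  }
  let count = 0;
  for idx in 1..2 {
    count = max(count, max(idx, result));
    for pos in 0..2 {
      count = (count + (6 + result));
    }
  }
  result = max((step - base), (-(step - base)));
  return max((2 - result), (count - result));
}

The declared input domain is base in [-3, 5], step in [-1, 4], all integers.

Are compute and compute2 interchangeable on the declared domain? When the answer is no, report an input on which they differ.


This is a faithful refactor — arithmetic usage differs; also min/max/abs usage differs, but the computed results match everywhere.
Tracing base=0, step=-1: compute: result = 0; (((result - 6) - max(step, 5)) < (step - step)) -> true; base = -1; count = 0; [idx=1]; count = 1; [pos=0]; count = 7; [pos=1]; count = 13; result = 0; return 13 | compute2: result = 0; (((result - 6) - max(step, 5)) < (step - step)) -> true; base = -1; count = 0; [idx=1]; count = 1; [pos=0]; count = 7; [pos=1]; count = 13; result = 0; return 13 — matching result 13.
An exhaustive pass over the 54 declared inputs shows identical outputs.
verdict: equivalent


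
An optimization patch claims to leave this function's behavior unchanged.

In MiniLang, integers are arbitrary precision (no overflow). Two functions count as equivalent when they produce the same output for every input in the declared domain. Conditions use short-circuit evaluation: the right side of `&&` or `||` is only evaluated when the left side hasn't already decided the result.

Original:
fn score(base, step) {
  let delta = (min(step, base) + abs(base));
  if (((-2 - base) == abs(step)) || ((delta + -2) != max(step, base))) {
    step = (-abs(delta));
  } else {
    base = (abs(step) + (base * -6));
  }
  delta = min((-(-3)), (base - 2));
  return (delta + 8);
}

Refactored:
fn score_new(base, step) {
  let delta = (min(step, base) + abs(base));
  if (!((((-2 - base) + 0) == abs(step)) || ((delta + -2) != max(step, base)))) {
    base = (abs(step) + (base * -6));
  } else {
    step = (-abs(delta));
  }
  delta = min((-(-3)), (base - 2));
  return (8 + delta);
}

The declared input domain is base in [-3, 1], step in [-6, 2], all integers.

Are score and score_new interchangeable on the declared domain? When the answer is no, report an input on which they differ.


Reading the diff, among the changes: arithmetic usage differs; boolean connective usage differs; constant usage differs.
Spot check at base=-3, step=0 — score: delta=0, then (((-2 - base) == abs(step)) || ((delta + -2) != max(step, base))) is true, then step=0, then delta=-5, then returns 3. score_new: delta=0, then (!((((-2 - base) + 0) == abs(step)) || ((delta + -2) != max(step, base)))) is false, then step=0, then delta=-5, then returns 3. Both give 3.
Sweeping the whole domain (45 inputs) finds no disagreement.
verdict: equivalent


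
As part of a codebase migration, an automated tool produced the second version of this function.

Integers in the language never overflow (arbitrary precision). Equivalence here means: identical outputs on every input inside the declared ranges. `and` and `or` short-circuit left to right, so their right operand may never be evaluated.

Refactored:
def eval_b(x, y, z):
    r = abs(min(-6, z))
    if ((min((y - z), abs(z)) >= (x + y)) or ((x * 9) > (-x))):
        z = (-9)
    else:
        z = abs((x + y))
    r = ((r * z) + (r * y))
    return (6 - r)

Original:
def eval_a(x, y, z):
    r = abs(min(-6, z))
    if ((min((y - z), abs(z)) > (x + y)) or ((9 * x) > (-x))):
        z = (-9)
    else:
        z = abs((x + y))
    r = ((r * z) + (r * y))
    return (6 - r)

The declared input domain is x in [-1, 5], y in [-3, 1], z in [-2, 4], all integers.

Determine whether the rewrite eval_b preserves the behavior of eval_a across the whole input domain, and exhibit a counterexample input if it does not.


There is a counterexample at x=-1, y=-3, z=1: 0 on one side, 78 on the other.
eval_a: r becomes 6; next ((min((y - z), abs(z)) > (x + y)) or ((9 * x) > (-x))) evaluates to false; next z becomes 4; next r becomes 6; next final value 0
eval_b: r becomes 6; next ((min((y - z), abs(z)) >= (x + y)) or ((x * 9) > (-x))) evaluates to true; next z becomes -9; next r becomes -72; next final value 78
verdict: not equivalent; witness: x=-1, y=-3, z=1


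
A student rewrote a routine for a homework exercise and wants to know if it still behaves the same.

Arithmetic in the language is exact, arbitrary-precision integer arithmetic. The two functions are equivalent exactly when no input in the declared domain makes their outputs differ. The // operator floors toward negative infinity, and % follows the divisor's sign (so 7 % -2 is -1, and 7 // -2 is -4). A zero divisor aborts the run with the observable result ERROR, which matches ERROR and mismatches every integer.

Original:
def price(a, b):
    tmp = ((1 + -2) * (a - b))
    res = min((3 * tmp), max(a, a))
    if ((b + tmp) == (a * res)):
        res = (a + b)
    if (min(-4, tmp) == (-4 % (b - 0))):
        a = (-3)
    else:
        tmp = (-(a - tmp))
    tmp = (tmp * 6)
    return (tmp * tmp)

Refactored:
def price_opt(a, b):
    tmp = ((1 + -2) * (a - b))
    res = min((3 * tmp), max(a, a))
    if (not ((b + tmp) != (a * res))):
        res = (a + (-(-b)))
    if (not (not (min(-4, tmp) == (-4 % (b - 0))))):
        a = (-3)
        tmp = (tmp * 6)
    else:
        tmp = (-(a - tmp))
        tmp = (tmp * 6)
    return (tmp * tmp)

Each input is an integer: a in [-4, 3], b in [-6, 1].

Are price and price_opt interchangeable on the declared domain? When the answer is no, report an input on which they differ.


Side by side, the visible changes include: statement counts differ, boolean connective usage differs, constant usage differs, arithmetic usage differs, comparison usage differs.
One worked example (a=-4, b=-6) — price: tmp=-2, then res=-6, then ((b + tmp) == (a * res)) is false, then (min(-4, tmp) == (-4 % (b - 0))) is true, then a=-3, then tmp=-12, then returns 144; price_opt: tmp=-2, then res=-6, then (not ((b + tmp) != (a * res))) is false, then (not (not (min(-4, tmp) == (-4 % (b - 0))))) is true, then a=-3, then tmp=-12, then returns 144; agreement on 144.
Every one of the 64 inputs gives matching results.
verdict: equivalent


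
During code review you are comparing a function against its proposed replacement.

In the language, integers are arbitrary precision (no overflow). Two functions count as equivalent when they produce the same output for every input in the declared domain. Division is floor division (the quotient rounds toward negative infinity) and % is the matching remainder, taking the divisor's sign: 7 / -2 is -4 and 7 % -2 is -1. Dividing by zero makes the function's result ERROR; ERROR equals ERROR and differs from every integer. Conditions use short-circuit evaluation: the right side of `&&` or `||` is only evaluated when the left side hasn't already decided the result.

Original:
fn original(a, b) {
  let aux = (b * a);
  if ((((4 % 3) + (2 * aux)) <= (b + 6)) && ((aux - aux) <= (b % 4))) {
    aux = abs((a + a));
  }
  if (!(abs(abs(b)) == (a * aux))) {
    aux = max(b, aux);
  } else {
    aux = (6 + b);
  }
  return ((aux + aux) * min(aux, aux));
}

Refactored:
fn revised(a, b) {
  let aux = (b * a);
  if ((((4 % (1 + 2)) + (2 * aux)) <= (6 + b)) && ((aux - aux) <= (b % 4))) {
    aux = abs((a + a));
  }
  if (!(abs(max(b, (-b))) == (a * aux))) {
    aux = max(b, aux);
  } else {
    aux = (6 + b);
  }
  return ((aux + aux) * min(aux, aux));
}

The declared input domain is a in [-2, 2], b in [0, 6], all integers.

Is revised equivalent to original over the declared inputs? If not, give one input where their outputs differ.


The two are interchangeable: min/max/abs usage differs; and arithmetic usage differs; and constant usage differs, and every declared input agrees.
Spot check at a=2, b=6 — original: aux = 12; ((((4 % 3) + (2 * aux)) <= (b + 6)) && ((aux - aux) <= (b % 4))) -> false; (!(abs(abs(b)) == (a * aux))) -> true; aux = 12; return 288. revised: aux = 12; ((((4 % (1 + 2)) + (2 * aux)) <= (6 + b)) && ((aux - aux) <= (b % 4))) -> false; (!(abs(max(b, (-b))) == (a * aux))) -> true; aux = 12; return 288. Both give 288.
Every one of the 35 inputs gives matching results.
verdict: equivalent


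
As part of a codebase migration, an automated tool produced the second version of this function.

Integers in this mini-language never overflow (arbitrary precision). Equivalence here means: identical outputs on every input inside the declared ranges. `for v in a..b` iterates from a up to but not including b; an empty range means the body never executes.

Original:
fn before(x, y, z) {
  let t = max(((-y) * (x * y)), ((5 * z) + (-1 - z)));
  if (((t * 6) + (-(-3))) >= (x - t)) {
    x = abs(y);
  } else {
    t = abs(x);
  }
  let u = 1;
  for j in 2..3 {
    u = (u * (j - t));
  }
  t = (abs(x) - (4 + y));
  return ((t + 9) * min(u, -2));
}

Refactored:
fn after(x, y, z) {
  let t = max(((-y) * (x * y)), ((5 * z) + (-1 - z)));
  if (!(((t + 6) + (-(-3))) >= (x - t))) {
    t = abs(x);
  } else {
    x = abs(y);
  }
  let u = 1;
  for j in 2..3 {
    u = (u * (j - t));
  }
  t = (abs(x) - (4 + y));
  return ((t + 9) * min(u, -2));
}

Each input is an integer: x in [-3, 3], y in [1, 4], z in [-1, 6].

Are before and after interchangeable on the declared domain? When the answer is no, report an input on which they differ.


Consider the input x=1, y=2, z=-1.
before: t = -4; (((t * 6) + (-(-3))) >= (x - t)) -> false; t = 1; u = 1; [j=2]; u = 1; t = -5; return -8
after: t = -4; (!(((t + 6) + (-(-3))) >= (x - t))) -> false; x = 2; u = 1; [j=2]; u = 6; t = -4; return -10
-8 against -10: the behavior changed.
verdict: not equivalent; witness: x=1, y=2, z=-1


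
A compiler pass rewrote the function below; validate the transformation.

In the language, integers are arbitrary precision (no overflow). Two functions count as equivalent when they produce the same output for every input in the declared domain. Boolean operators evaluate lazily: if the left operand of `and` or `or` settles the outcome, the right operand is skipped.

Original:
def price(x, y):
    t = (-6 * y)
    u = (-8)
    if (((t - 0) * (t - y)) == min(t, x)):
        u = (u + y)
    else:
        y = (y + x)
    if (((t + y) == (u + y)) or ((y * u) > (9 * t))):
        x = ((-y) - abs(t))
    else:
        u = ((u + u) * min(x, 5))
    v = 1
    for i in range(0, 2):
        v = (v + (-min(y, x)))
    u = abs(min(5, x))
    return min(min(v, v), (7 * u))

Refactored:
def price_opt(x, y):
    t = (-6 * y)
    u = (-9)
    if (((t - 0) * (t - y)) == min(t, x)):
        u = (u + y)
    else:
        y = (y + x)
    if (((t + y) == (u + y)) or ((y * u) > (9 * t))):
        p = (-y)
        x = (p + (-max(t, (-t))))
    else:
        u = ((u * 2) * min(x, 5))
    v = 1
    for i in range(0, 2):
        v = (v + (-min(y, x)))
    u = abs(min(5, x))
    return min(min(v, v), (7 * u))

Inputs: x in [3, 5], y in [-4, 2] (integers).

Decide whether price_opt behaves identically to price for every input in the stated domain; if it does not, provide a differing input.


These are not equivalent — on x=5, y=1 the outputs split (25 vs -9).
price: t := -6 | u := -8 | (((t - 0) * (t - y)) == min(t, x)): false | y := 6 | (((t + y) == (u + y)) or ((y * u) > (9 * t))): true | x := -12 | v := 1 | iter i=0: | v := 13 | iter i=1: | v := 25 | u := 12 | result 25
price_opt: t := -6 | u := -9 | (((t - 0) * (t - y)) == min(t, x)): false | y := 6 | (((t + y) == (u + y)) or ((y * u) > (9 * t))): false | u := -90 | v := 1 | iter i=0: | v := -4 | iter i=1: | v := -9 | u := 5 | result -9
verdict: not equivalent; witness: x=5, y=1


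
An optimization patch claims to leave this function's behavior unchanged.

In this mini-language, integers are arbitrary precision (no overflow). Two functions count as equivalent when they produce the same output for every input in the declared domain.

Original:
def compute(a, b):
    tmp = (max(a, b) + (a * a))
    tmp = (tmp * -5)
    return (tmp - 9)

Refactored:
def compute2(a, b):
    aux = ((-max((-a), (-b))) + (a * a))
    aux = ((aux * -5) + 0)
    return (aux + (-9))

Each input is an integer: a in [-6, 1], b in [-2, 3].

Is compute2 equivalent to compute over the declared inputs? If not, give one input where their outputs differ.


Consider the input a=-6, b=-2.
compute: tmp becomes 34; next tmp becomes -170; next final value -179
compute2: aux becomes 30; next aux becomes -150; next final value -159
-179 and -159 differ, so these are not the same function on this domain.
verdict: not equivalent; witness: a=-6, b=-2


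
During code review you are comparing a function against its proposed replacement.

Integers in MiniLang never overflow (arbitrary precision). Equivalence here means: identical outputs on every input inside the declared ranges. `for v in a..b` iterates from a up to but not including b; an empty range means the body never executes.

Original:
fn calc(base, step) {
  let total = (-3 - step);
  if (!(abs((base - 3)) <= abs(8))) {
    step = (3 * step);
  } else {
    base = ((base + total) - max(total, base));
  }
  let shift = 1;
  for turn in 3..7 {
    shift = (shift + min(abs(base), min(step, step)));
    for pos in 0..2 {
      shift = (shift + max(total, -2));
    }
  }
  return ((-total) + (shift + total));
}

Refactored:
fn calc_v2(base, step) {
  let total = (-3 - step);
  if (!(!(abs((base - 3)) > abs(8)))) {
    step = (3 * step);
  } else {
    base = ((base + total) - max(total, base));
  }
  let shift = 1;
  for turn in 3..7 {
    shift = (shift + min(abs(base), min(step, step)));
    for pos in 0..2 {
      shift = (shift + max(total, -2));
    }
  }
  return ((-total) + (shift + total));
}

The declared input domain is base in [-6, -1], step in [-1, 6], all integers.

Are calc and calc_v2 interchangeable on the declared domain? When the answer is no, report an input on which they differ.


Behavior is preserved: although boolean connective usage differs; also comparison usage differs, the outputs never diverge.
Tracing base=-6, step=1: calc: total becomes -4; next (!(abs((base - 3)) <= abs(8))) evaluates to true; next step becomes 3; next shift becomes 1; next at turn=3:; next shift becomes 4; next at pos=0:; next shift becomes 2; next at pos=1:; next shift becomes 0; next at turn=4:; next shift becomes 3; next at pos=0:; next shift becomes 1; next at pos=1:; next shift becomes -1; next at turn=5:; next shift becomes 2; next at pos=0:; next shift becomes 0; next at pos=1:; next shift becomes -2; next at turn=6:; next shift becomes 1; next at pos=0:; next shift becomes -1; next at pos=1:; next shift becomes -3; next final value -3 | calc_v2: total becomes -4; next (!(!(abs((base - 3)) > abs(8)))) evaluates to true; next step becomes 3; next shift becomes 1; next at turn=3:; next shift becomes 4; next at pos=0:; next shift becomes 2; next at pos=1:; next shift becomes 0; next at turn=4:; next shift becomes 3; next at pos=0:; next shift becomes 1; next at pos=1:; next shift becomes -1; next at turn=5:; next shift becomes 2; next at pos=0:; next shift becomes 0; next at pos=1:; next shift becomes -2; next at turn=6:; next shift becomes 1; next at pos=0:; next shift becomes -1; next at pos=1:; next shift becomes -3; next final value -3 — matching result -3.
Across all 48 domain points the two functions coincide.
verdict: equivalent


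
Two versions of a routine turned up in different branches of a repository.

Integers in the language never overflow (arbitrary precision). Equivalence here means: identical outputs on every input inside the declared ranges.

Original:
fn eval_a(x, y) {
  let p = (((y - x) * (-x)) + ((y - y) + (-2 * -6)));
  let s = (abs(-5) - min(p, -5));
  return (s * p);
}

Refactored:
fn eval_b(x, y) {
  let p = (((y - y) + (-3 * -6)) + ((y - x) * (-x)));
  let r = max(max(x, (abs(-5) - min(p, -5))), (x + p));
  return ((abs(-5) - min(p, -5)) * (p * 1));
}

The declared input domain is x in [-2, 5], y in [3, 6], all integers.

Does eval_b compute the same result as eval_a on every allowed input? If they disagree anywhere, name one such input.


Not equivalent: x=-2, y=3 separates them (220 vs 280).
eval_a: p=22, then s=10, then returns 220
eval_b: p=28, then r=26, then returns 280
verdict: not equivalent; witness: x=-2, y=3


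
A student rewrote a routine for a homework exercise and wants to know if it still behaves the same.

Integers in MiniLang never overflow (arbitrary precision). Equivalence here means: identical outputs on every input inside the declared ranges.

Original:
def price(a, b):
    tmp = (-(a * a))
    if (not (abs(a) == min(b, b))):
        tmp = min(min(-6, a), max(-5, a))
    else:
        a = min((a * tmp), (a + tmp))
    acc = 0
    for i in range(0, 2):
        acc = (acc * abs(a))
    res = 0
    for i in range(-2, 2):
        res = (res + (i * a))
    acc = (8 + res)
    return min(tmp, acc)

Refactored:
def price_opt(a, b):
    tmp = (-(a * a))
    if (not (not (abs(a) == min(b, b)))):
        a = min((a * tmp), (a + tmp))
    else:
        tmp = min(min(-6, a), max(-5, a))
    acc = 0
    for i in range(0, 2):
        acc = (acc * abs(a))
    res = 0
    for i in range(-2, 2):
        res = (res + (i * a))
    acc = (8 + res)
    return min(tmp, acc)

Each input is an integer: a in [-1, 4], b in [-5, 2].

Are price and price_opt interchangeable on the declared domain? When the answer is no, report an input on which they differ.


Behavior is preserved: although boolean connective usage differs, the outputs never diverge.
As a probe, take a=3, b=-2: price runs tmp := -9 | (not (abs(a) == min(b, b))): true | tmp := -6 | acc := 0 | iter i=0: | acc := 0 | iter i=1: | acc := 0 | res := 0 | iter i=-2: | res := -6 | iter i=-1: | res := -9 | iter i=0: | res := -9 | iter i=1: | res := -6 | acc := 2 | result -6; price_opt runs tmp := -9 | (not (not (abs(a) == min(b, b)))): false | tmp := -6 | acc := 0 | iter i=0: | acc := 0 | iter i=1: | acc := 0 | res := 0 | iter i=-2: | res := -6 | iter i=-1: | res := -9 | iter i=0: | res := -9 | iter i=1: | res := -6 | acc := 2 | result -6; both end at -6.
Checked all 48 inputs in the declared domain: the outputs agree on every one.
verdict: equivalent


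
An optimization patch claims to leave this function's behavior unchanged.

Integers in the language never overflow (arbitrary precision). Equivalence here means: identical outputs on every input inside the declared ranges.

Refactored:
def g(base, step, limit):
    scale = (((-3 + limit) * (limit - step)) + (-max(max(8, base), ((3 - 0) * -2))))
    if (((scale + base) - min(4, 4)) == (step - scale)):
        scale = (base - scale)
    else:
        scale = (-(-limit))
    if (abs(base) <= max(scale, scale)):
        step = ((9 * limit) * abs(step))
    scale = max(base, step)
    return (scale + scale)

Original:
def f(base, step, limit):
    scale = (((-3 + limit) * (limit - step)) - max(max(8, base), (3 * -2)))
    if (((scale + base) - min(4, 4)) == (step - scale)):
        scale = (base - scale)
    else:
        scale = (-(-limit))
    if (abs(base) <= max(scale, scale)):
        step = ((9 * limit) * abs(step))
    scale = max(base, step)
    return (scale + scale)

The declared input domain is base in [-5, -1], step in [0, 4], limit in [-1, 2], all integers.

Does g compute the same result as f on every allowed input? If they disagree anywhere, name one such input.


Side by side, the visible changes include: arithmetic usage differs; also constant usage differs.
Spot check at base=-2, step=3, limit=0 — f: scale=1, then (((scale + base) - min(4, 4)) == (step - scale)) is false, then scale=0, then (abs(base) <= max(scale, scale)) is false, then scale=3, then returns 6. g: scale=1, then (((scale + base) - min(4, 4)) == (step - scale)) is false, then scale=0, then (abs(base) <= max(scale, scale)) is false, then scale=3, then returns 6. Both give 6.
Checked all 100 inputs in the declared domain: the outputs agree on every one.
verdict: equivalent


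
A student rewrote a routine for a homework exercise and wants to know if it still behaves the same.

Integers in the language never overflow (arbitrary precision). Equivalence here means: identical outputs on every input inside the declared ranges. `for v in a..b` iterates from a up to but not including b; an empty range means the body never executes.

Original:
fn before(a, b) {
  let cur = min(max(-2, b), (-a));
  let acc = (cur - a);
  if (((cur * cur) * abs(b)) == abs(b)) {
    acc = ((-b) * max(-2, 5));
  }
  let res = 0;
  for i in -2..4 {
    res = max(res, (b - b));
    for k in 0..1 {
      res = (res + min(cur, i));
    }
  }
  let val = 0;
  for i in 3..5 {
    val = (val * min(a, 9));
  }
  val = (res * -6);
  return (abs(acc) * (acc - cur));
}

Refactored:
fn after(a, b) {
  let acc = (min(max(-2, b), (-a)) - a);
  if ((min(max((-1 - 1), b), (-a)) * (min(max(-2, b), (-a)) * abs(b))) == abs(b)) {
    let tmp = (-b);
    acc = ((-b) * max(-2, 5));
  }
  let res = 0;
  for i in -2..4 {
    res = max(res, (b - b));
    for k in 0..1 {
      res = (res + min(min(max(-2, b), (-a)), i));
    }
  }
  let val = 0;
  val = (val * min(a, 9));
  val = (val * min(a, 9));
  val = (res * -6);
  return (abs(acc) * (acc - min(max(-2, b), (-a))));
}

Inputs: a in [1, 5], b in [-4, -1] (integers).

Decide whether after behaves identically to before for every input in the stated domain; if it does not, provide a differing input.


Side by side, the visible changes include: constant usage differs, plus arithmetic usage differs, plus loop structure differs, plus local variable names differ, plus min/max/abs usage differs.
As a probe, take a=3, b=-2: before runs cur becomes -3; next acc becomes -6; next (((cur * cur) * abs(b)) == abs(b)) evaluates to false; next res becomes 0; next at i=-2:; next res becomes 0; next at k=0:; next res becomes -3; next at i=-1:; next res becomes 0; next at k=0:; next res becomes -3; next at i=0:; next res becomes 0; next at k=0:; next res becomes -3; next at i=1:; next res becomes 0; next at k=0:; next res becomes -3; next at i=2:; next res becomes 0; next at k=0:; next res becomes -3; next at i=3:; next res becomes 0; next at k=0:; next res becomes -3; next val becomes 0; next at i=3:; next val becomes 0; next at i=4:; next val becomes 0; next val becomes 18; next final value -18; after runs acc becomes -6; next ((min(max((-1 - 1), b), (-a)) * (min(max(-2, b), (-a)) * abs(b))) == abs(b)) evaluates to false; next res becomes 0; next at i=-2:; next res becomes 0; next at k=0:; next res becomes -3; next at i=-1:; next res becomes 0; next at k=0:; next res becomes -3; next at i=0:; next res becomes 0; next at k=0:; next res becomes -3; next at i=1:; next res becomes 0; next at k=0:; next res becomes -3; next at i=2:; next res becomes 0; next at k=0:; next res becomes -3; next at i=3:; next res becomes 0; next at k=0:; next res becomes -3; next val becomes 0; next val becomes 0; next val becomes 0; next val becomes 18; next final value -18; both end at -18.
Sweeping the whole domain (20 inputs) finds no disagreement.
verdict: equivalent


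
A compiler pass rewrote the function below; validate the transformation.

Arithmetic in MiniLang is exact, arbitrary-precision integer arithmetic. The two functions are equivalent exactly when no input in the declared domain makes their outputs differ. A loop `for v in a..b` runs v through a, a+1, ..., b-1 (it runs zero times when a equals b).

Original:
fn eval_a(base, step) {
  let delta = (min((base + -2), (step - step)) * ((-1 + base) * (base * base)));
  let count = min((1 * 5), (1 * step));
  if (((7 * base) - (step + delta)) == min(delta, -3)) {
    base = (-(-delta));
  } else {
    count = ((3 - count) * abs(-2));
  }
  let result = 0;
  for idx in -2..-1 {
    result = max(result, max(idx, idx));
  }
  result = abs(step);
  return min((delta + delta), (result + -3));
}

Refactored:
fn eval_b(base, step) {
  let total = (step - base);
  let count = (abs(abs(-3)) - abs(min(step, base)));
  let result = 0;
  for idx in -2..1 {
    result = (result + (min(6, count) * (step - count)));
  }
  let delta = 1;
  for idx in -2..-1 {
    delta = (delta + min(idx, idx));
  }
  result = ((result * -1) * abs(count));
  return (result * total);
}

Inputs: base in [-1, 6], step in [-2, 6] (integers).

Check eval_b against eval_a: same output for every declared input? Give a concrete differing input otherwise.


Take base=-1, step=-2.
eval_a: delta := 6 | count := -2 | (((7 * base) - (step + delta)) == min(delta, -3)): false | count := 10 | result := 0 | iter idx=-2: | result := 0 | result := 2 | result -1
eval_b: total := -1 | count := 1 | result := 0 | iter idx=-2: | result := -3 | iter idx=-1: | result := -6 | iter idx=0: | result := -9 | delta := 1 | iter idx=-2: | delta := -1 | result := 9 | result -9
-1 != -9, so the rewrite changes behavior.
verdict: not equivalent; witness: base=-1, step=-2


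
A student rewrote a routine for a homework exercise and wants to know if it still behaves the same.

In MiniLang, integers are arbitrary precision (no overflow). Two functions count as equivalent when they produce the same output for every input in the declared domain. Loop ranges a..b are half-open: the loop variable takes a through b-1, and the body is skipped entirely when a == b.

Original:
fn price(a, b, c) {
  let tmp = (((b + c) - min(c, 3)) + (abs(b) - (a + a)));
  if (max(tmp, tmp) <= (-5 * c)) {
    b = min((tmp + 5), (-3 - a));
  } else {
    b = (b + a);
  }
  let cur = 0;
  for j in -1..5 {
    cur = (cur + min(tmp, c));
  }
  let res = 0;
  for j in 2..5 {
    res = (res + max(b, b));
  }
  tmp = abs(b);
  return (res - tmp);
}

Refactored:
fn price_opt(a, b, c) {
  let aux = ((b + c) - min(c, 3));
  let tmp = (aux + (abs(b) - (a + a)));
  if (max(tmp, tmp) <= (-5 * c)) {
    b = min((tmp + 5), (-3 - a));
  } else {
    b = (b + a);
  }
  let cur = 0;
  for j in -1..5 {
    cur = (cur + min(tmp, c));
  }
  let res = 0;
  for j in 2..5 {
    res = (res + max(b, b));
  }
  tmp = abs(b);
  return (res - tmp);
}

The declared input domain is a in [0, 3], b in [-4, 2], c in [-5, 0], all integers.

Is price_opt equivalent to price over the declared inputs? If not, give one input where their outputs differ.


Side by side, the visible changes include: statement counts differ; and local variable names differ.
Tracing a=3, b=2, c=-1: price: tmp=-2, then (max(tmp, tmp) <= (-5 * c)) is true, then b=-6, then cur=0, then (j=-1), then cur=-2, then (j=0), then cur=-4, then (j=1), then cur=-6, then (j=2), then cur=-8, then (j=3), then cur=-10, then (j=4), then cur=-12, then res=0, then (j=2), then res=-6, then (j=3), then res=-12, then (j=4), then res=-18, then tmp=6, then returns -24 | price_opt: aux=2, then tmp=-2, then (max(tmp, tmp) <= (-5 * c)) is true, then b=-6, then cur=0, then (j=-1), then cur=-2, then (j=0), then cur=-4, then (j=1), then cur=-6, then (j=2), then cur=-8, then (j=3), then cur=-10, then (j=4), then cur=-12, then res=0, then (j=2), then res=-6, then (j=3), then res=-12, then (j=4), then res=-18, then tmp=6, then returns -24 — matching result -24.
Across all 168 domain points the two functions coincide.
verdict: equivalent


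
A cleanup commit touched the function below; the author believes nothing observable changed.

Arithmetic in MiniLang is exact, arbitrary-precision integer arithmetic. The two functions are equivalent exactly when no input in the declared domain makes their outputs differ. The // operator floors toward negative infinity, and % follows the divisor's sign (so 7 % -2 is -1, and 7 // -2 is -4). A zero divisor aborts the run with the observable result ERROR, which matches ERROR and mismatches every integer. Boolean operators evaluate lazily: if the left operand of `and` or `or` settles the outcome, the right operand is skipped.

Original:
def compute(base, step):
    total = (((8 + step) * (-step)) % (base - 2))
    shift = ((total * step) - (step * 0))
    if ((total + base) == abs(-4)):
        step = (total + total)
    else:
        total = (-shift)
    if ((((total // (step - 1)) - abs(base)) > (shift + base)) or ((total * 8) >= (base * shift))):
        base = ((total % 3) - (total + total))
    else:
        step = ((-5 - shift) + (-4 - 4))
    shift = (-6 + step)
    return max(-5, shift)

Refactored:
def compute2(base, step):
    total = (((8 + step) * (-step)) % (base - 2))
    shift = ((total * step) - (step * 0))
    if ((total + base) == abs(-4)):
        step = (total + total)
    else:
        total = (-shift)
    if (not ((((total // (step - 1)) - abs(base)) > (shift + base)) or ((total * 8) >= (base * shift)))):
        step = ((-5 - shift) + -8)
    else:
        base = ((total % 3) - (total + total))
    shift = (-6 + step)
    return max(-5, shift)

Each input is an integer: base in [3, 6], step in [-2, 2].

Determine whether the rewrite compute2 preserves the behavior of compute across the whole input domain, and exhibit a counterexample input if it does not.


Although constant usage differs; also arithmetic usage differs; also boolean connective usage differs, 20/20 inputs agree.
verdict: equivalent


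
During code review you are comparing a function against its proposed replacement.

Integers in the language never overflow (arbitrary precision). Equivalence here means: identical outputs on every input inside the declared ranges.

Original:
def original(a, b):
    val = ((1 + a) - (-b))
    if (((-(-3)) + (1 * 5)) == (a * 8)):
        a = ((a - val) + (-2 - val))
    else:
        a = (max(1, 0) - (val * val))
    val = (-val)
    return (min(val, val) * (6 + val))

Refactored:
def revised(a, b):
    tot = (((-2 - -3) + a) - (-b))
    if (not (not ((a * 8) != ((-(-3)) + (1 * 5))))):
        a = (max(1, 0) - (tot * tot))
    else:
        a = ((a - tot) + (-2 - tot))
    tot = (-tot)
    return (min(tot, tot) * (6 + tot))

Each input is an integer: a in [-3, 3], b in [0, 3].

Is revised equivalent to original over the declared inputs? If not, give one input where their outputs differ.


Although comparison usage differs; and constant usage differs; and arithmetic usage differs; and local variable names differ; and boolean connective usage differs, 28/28 inputs agree.
verdict: equivalent


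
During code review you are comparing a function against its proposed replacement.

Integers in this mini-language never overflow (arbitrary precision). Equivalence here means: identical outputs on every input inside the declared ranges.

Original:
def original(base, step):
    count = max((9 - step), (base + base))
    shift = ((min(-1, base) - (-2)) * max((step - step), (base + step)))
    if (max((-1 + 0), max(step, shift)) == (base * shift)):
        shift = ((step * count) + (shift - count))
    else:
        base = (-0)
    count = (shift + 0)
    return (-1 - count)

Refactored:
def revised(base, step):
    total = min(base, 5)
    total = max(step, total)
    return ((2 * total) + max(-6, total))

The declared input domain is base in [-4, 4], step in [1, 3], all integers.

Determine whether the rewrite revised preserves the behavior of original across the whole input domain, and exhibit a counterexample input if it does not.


Evaluate both at base=-4, step=1.
original: count = 8; shift = 0; (max((-1 + 0), max(step, shift)) == (base * shift)) -> false; base = 0; count = 0; return -1
revised: total = -4; total = 1; return 3
-1 != 3, so the rewrite changes behavior.
verdict: not equivalent; witness: base=-4, step=1


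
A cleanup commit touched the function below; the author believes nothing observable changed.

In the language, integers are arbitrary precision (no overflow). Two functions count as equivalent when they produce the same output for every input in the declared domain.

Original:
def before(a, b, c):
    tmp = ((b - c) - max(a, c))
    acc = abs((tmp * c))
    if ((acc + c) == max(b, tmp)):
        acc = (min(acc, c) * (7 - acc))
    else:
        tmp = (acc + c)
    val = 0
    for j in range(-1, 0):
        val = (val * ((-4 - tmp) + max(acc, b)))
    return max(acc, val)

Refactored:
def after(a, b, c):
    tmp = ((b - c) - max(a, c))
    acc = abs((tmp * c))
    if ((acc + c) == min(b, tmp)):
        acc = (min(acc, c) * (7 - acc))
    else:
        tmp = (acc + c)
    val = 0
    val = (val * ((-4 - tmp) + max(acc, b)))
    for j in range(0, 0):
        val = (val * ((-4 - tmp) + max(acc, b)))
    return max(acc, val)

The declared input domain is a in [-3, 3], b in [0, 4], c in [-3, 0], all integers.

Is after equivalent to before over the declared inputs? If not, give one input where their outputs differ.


Take a=0, b=0, c=-2.
before: tmp := 2 | acc := 4 | ((acc + c) == max(b, tmp)): true | acc := -6 | val := 0 | iter j=-1: | val := 0 | result 0
after: tmp := 2 | acc := 4 | ((acc + c) == min(b, tmp)): false | tmp := 2 | val := 0 | val := 0 | loop over j: empty range | result 4
0 and 4 differ, so these are not the same function on this domain.
verdict: not equivalent; witness: a=0, b=0, c=-2


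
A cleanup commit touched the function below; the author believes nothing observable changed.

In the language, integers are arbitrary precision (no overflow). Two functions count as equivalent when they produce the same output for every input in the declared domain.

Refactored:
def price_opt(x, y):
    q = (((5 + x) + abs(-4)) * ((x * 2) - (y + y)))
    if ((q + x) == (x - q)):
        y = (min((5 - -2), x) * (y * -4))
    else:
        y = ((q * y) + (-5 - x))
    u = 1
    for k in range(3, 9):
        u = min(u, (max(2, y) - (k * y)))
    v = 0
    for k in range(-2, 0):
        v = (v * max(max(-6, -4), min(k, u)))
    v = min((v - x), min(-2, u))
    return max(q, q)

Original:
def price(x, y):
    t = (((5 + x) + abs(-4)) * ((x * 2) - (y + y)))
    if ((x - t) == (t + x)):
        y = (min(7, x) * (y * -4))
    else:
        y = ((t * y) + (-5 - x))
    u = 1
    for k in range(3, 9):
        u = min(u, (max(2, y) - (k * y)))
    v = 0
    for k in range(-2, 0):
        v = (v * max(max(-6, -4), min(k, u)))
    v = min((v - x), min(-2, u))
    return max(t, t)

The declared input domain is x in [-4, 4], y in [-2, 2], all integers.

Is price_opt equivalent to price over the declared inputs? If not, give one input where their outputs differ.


Although arithmetic usage differs, and constant usage differs, and local variable names differ, 45/45 inputs agree.
verdict: equivalent


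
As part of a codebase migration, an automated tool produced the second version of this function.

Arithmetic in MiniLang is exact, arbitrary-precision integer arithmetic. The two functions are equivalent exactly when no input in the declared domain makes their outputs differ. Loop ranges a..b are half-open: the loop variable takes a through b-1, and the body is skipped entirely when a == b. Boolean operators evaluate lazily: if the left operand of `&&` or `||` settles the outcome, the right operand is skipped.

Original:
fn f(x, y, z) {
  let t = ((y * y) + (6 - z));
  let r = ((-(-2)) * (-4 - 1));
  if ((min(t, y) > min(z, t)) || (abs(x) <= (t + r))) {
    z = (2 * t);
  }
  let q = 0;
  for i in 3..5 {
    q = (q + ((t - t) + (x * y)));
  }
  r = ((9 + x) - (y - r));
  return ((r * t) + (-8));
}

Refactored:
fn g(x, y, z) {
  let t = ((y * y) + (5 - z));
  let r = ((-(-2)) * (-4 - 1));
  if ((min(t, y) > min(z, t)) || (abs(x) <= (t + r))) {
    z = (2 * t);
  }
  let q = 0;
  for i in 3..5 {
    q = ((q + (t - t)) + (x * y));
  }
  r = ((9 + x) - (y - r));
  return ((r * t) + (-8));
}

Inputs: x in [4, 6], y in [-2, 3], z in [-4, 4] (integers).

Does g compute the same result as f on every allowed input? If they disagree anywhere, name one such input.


These are not equivalent — on x=4, y=-2, z=-4 the outputs split (62 vs 57).
f: t becomes 14; next r becomes -10; next ((min(t, y) > min(z, t)) || (abs(x) <= (t + r))) evaluates to true; next z becomes 28; next q becomes 0; next at i=3:; next q becomes -8; next at i=4:; next q becomes -16; next r becomes 5; next final value 62
g: t becomes 13; next r becomes -10; next ((min(t, y) > min(z, t)) || (abs(x) <= (t + r))) evaluates to true; next z becomes 26; next q becomes 0; next at i=3:; next q becomes -8; next at i=4:; next q becomes -16; next r becomes 5; next final value 57
verdict: not equivalent; witness: x=4, y=-2, z=-4


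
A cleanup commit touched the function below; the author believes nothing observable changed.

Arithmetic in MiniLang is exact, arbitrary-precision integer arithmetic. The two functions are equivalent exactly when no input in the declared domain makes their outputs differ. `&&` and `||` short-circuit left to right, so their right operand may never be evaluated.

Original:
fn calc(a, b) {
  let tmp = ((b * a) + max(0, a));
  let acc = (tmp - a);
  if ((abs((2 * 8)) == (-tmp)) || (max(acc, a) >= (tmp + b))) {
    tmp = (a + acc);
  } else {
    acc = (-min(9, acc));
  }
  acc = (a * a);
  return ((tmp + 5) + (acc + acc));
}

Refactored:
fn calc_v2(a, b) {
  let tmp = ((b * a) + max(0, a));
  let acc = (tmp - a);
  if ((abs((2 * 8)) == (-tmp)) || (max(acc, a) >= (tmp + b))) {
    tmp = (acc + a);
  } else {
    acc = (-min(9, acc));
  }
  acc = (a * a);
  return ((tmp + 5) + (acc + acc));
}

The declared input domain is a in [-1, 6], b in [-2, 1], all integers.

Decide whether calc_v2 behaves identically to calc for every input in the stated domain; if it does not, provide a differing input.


The two versions differ — the changes include same computation, different form.
Tracing a=-1, b=1: calc: tmp = -1; acc = 0; ((abs((2 * 8)) == (-tmp)) || (max(acc, a) >= (tmp + b))) -> true; tmp = -1; acc = 1; return 6 | calc_v2: tmp = -1; acc = 0; ((abs((2 * 8)) == (-tmp)) || (max(acc, a) >= (tmp + b))) -> true; tmp = -1; acc = 1; return 6 — matching result 6.
Every one of the 32 inputs gives matching results.
verdict: equivalent


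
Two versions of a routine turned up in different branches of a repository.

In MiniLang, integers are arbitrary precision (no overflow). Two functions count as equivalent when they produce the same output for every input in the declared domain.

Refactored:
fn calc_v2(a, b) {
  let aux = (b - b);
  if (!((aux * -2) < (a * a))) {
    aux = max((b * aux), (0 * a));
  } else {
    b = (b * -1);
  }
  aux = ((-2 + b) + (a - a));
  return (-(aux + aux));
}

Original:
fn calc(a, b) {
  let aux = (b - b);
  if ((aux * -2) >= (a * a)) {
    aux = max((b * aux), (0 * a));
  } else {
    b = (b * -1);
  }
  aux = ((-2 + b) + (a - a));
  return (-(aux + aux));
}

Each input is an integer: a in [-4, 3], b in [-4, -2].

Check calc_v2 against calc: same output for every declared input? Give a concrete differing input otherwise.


This is a faithful refactor — boolean connective usage differs; also comparison usage differs, but the computed results match everywhere.
One worked example (a=1, b=-4) — calc: aux=0, then ((aux * -2) >= (a * a)) is false, then b=4, then aux=2, then returns -4; calc_v2: aux=0, then (!((aux * -2) < (a * a))) is false, then b=4, then aux=2, then returns -4; agreement on -4.
Checked all 24 inputs in the declared domain: the outputs agree on every one.
verdict: equivalent


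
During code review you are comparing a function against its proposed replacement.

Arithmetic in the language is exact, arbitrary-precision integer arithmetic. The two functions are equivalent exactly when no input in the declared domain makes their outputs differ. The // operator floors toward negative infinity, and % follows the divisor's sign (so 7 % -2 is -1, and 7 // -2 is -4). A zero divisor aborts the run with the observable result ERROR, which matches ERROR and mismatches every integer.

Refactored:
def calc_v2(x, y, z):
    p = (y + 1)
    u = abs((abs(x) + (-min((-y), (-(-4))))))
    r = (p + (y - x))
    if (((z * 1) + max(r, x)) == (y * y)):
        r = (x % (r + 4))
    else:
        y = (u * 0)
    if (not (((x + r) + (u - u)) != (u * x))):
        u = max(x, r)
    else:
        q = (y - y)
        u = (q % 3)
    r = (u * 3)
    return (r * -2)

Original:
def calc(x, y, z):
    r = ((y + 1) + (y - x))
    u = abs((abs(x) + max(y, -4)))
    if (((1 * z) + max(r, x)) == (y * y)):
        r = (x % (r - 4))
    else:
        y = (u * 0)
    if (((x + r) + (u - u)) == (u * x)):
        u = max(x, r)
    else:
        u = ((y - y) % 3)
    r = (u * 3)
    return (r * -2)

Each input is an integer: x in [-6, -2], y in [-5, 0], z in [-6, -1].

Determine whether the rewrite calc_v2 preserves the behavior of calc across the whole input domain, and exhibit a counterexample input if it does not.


These are not equivalent — on x=-5, y=-1, z=-3 the outputs split (ERROR vs 0).
calc: r=4, then u=4, then (((1 * z) + max(r, x)) == (y * y)) is true, then a zero divisor aborts: ERROR
calc_v2: p=0, then u=4, then r=4, then (((z * 1) + max(r, x)) == (y * y)) is true, then r=3, then (not (((x + r) + (u - u)) != (u * x))) is false, then q=0, then u=0, then r=0, then returns 0
verdict: not equivalent; witness: x=-5, y=-1, z=-3
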